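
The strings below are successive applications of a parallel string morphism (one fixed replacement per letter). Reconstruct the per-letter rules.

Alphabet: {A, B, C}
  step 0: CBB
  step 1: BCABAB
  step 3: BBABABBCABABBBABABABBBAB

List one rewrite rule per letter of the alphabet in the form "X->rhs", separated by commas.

  step 0 ⇒ step 1: CBB ⇒ BC·AB·AB
    B ↦ AB
    C ↦ BC
    A ↦ BB  (constrained at step 1)

A->BB, B->AB, C->BC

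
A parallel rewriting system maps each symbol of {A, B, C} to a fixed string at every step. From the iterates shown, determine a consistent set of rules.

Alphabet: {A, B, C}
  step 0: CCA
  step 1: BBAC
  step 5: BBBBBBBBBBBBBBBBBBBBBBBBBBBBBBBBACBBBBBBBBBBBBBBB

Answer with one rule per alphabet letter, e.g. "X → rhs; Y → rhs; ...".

A->AC, B->BB, C->B

  step 0 ⇒ step 1: CCA ⇒ B·B·AC
    A ↦ AC
    C ↦ B
    B ↦ BB  (constrained at step 1)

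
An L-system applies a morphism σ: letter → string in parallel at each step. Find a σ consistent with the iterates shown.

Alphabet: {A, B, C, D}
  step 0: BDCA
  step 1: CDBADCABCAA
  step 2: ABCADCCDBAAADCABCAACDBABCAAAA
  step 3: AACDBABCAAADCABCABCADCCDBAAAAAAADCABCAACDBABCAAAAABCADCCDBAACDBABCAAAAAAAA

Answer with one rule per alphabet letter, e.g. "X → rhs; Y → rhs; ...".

A->AA, B->CDB, C->ABC, D->ADC

  step 2 ⇒ step 3: ABCADCCDBAAADCABCAACDBABCAAAA ⇒ AA·CDB·ABC·AA·ADC·ABC·ABC·ADC·CDB·AA·AA·AA·ADC·ABC·AA·CDB·ABC·AA·AA·ABC·ADC·CDB·AA·CDB·ABC·AA·AA·AA·AA
    A ↦ AA
    B ↦ CDB
    C ↦ ABC
    D ↦ ADC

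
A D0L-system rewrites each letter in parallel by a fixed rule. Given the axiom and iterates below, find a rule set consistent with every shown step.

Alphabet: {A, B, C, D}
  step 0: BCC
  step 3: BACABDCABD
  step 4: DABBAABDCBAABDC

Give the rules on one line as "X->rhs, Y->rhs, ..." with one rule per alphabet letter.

A->AB, B->D, C->BA, D->C

  step 3 ⇒ step 4: BACABDCABD ⇒ D·AB·BA·AB·D·C·BA·AB·D·C
    A ↦ AB
    B ↦ D
    C ↦ BA
    D ↦ C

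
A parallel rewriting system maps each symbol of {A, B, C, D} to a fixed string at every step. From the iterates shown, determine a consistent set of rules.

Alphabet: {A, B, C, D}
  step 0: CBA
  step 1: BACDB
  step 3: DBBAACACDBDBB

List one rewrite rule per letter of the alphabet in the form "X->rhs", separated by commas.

  step 0 ⇒ step 1: CBA ⇒ B·AC·DB
    A ↦ DB
    B ↦ AC
    C ↦ B
    D ↦ A  (constrained at step 1)

A->DB, B->AC, C->B, D->A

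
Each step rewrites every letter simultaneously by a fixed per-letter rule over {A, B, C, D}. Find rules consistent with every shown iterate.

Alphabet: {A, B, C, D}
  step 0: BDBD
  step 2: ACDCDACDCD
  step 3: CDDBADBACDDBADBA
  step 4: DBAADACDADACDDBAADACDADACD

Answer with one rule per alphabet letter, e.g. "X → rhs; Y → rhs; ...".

  step 3 ⇒ step 4: CDDBADBACDDBADBA ⇒ DB·A·A·DA·CD·A·DA·CD·DB·A·A·DA·CD·A·DA·CD
    A ↦ CD
    B ↦ DA
    C ↦ DB
    D ↦ A

A->CD, B->DA, C->DB, D->A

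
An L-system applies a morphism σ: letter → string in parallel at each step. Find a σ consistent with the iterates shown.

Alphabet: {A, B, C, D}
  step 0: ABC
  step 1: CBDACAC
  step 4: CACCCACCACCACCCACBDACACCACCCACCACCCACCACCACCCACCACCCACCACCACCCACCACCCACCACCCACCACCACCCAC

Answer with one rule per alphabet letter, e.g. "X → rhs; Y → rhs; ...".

  step 0 ⇒ step 1: ABC ⇒ C·BDA·CAC
    A ↦ C
    B ↦ BDA
    C ↦ CAC
    D ↦ CA  (constrained at step 1)

A->C, B->BDA, C->CAC, D->CA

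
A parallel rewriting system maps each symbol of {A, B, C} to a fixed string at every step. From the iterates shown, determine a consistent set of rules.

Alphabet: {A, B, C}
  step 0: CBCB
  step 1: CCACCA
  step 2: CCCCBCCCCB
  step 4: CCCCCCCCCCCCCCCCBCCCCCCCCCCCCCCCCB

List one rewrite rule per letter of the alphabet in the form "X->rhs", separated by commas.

  step 1 ⇒ step 2: CCACCA ⇒ CC·CC·B·CC·CC·B
    A ↦ B
    C ↦ CC
  step 0 ⇒ step 1: CBCB ⇒ CC·A·CC·A
    B ↦ A

A->B, B->A, C->CC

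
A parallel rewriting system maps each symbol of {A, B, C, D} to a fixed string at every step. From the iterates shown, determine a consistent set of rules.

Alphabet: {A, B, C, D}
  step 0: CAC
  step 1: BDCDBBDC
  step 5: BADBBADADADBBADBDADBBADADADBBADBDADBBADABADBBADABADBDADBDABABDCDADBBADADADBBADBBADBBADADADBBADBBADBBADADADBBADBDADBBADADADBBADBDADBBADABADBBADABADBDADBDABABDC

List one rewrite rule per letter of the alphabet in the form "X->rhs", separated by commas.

  step 0 ⇒ step 1: CAC ⇒ BDC·DB·BDC
    A ↦ DB
    C ↦ BDC
    B ↦ DA  (constrained at step 1)
    D ↦ BA  (constrained at step 1)

A->DB, B->DA, C->BDC, D->BA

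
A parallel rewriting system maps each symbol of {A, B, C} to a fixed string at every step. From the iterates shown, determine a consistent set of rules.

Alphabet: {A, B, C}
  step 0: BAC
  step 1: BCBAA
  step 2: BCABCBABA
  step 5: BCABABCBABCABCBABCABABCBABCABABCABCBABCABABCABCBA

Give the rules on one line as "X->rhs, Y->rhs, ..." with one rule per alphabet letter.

A->BA, B->BC, C->A

  step 1 ⇒ step 2: BCBAA ⇒ BC·A·BC·BA·BA
    A ↦ BA
    B ↦ BC
    C ↦ A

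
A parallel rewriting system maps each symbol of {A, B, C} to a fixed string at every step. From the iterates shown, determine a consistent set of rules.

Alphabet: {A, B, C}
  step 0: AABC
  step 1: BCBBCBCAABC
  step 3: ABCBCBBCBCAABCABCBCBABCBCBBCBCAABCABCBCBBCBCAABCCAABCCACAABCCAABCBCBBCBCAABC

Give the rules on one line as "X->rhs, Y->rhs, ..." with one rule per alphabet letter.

  step 0 ⇒ step 1: AABC ⇒ BCB·BCB·CA·ABC
    A ↦ BCB
    B ↦ CA
    C ↦ ABC

A->BCB, B->CA, C->ABC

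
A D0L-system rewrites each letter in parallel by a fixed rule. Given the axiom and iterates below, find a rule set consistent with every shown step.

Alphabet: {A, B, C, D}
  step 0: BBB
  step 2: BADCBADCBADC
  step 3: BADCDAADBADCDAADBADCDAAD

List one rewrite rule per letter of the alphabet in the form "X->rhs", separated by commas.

  step 2 ⇒ step 3: BADCBADCBADC ⇒ BA·DC·DA·AD·BA·DC·DA·AD·BA·DC·DA·AD
    A ↦ DC
    B ↦ BA
    C ↦ AD
    D ↦ DA

A->DC, B->BA, C->AD, D->DA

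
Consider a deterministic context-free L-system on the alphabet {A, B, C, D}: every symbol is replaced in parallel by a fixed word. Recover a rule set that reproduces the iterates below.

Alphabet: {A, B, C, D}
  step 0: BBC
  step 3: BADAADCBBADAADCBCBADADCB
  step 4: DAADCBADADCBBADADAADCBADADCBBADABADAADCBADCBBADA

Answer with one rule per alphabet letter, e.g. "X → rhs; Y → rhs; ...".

  step 3 ⇒ step 4: BADAADCBBADAADCBCBADADCB ⇒ DA·AD·CB·AD·AD·CB·BA·DA·DA·AD·CB·AD·AD·CB·BA·DA·BA·DA·AD·CB·AD·CB·BA·DA
    A ↦ AD
    B ↦ DA
    C ↦ BA
    D ↦ CB

A->AD, B->DA, C->BA, D->CB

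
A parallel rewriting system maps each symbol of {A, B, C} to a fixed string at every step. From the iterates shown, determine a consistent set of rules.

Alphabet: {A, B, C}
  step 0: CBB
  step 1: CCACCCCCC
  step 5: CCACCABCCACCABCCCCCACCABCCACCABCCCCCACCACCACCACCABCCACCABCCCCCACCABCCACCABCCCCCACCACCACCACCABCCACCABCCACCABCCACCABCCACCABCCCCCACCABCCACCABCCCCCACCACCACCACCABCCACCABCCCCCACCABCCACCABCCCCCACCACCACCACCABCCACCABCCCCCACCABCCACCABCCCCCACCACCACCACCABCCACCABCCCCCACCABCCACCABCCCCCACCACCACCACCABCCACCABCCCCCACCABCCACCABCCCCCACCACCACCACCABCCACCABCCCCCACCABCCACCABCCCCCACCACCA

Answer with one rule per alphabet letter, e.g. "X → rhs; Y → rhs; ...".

  step 0 ⇒ step 1: CBB ⇒ CCA·CCC·CCC
    B ↦ CCC
    C ↦ CCA
    A ↦ B  (constrained at step 1)

A->B, B->CCC, C->CCA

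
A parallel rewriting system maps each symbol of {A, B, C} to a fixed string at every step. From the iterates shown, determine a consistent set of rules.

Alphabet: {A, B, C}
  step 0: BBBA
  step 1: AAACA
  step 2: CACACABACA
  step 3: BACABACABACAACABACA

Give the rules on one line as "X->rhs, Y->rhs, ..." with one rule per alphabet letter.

A->CA, B->A, C->BA

  step 2 ⇒ step 3: CACACABACA ⇒ BA·CA·BA·CA·BA·CA·A·CA·BA·CA
    A ↦ CA
    B ↦ A
    C ↦ BA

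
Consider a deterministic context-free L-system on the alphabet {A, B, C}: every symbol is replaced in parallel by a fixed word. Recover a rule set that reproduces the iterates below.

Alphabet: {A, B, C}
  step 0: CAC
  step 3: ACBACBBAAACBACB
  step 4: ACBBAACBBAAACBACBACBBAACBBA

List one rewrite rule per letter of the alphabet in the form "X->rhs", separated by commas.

A->ACB, B->A, C->B

  step 3 ⇒ step 4: ACBACBBAAACBACB ⇒ ACB·B·A·ACB·B·A·A·ACB·ACB·ACB·B·A·ACB·B·A
    A ↦ ACB
    B ↦ A
    C ↦ B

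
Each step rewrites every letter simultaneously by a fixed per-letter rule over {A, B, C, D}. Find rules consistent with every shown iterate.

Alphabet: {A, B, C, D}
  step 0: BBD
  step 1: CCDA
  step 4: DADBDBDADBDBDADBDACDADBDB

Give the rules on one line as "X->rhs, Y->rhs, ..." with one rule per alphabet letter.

A->DB, B->C, C->DB, D->DA

  step 0 ⇒ step 1: BBD ⇒ C·C·DA
    B ↦ C
    D ↦ DA
    A ↦ DB  (constrained at step 1)
    C ↦ DB  (constrained at step 1)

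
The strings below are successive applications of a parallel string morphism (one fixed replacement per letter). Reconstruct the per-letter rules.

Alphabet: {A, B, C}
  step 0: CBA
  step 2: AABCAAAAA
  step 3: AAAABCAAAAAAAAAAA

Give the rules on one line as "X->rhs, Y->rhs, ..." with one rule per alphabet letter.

  step 2 ⇒ step 3: AABCAAAAA ⇒ AA·AA·BC·A·AA·AA·AA·AA·AA
    A ↦ AA
    B ↦ BC
    C ↦ A

A->AA, B->BC, C->A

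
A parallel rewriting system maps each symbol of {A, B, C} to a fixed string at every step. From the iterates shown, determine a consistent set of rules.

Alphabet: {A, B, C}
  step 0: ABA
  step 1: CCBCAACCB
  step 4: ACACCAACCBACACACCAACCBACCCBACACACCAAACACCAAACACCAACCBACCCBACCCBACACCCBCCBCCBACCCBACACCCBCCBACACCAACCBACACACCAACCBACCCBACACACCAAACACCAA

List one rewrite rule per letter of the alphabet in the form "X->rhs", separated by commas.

A->CCB, B->CAA, C->AC

  step 0 ⇒ step 1: ABA ⇒ CCB·CAA·CCB
    A ↦ CCB
    B ↦ CAA
    C ↦ AC  (constrained at step 1)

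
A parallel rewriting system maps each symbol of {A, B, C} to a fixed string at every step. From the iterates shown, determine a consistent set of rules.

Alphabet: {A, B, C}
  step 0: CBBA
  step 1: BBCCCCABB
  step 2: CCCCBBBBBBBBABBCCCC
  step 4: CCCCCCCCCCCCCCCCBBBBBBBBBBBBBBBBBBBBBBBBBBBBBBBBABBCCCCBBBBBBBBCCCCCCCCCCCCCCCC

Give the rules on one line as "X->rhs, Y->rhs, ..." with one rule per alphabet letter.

  step 1 ⇒ step 2: BBCCCCABB ⇒ CC·CC·BB·BB·BB·BB·ABB·CC·CC
    A ↦ ABB
    B ↦ CC
    C ↦ BB

A->ABB, B->CC, C->BB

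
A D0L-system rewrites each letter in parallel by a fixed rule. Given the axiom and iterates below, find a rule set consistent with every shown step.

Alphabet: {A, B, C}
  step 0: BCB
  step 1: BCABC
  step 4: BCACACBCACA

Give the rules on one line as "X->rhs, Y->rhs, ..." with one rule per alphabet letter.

  step 0 ⇒ step 1: BCB ⇒ BC·A·BC
    B ↦ BC
    C ↦ A
    A ↦ C  (constrained at step 1)

A->C, B->BC, C->A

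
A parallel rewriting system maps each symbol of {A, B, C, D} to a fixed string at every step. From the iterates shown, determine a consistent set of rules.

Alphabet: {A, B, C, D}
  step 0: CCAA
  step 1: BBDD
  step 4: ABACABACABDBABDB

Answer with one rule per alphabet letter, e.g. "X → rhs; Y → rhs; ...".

A->D, B->AC, C->B, D->AB

  step 0 ⇒ step 1: CCAA ⇒ B·B·D·D
    A ↦ D
    C ↦ B
    B ↦ AC  (constrained at step 1)
    D ↦ AB  (constrained at step 1)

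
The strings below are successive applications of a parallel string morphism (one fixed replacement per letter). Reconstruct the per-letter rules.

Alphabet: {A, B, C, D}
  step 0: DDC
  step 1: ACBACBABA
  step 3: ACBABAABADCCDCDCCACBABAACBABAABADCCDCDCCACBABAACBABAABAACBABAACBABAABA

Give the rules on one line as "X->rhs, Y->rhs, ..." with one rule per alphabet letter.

  step 0 ⇒ step 1: DDC ⇒ ACB·ACB·ABA
    C ↦ ABA
    D ↦ ACB
    A ↦ DCC  (constrained at step 1)
    B ↦ DC  (constrained at step 1)

A->DCC, B->DC, C->ABA, D->ACB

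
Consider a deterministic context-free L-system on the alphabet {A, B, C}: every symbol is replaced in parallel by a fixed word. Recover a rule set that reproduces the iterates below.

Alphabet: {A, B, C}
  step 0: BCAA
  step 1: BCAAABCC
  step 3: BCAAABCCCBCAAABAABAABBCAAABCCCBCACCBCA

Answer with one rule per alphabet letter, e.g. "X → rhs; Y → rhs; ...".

A->C, B->BCA, C->AAB

  step 0 ⇒ step 1: BCAA ⇒ BCA·AAB·C·C
    A ↦ C
    B ↦ BCA
    C ↦ AAB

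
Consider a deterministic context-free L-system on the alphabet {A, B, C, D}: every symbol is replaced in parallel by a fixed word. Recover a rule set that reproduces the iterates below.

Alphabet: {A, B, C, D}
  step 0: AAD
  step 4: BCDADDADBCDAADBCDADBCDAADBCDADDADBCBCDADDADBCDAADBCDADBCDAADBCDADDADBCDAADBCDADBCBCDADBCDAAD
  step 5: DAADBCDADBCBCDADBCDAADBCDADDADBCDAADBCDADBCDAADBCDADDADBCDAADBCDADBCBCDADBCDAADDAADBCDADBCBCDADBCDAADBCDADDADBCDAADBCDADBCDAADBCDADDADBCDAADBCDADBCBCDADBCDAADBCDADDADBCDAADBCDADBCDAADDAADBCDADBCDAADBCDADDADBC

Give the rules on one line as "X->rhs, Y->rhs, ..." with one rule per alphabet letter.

A->DAD, B->D, C->AAD, D->BC

  step 4 ⇒ step 5: BCDADDADBCDAADBCDADBCDAADBCDADDADBCBCDADDADBCDAADBCDADBCDAADBCDADDADBCDAADBCDADBCBCDADBCDAAD ⇒ D·AAD·BC·DAD·BC·BC·DAD·BC·D·AAD·BC·DAD·DAD·BC·D·AAD·BC·DAD·BC·D·AAD·BC·DAD·DAD·BC·D·AAD·BC·DAD·BC·BC·DAD·BC·D·AAD·D·AAD·BC·DAD·BC·BC·DAD·BC·D·AAD·BC·DAD·DAD·BC·D·AAD·BC·DAD·BC·D·AAD·BC·DAD·DAD·BC·D·AAD·BC·DAD·BC·BC·DAD·BC·D·AAD·BC·DAD·DAD·BC·D·AAD·BC·DAD·BC·D·AAD·D·AAD·BC·DAD·BC·D·AAD·BC·DAD·DAD·BC
    A ↦ DAD
    B ↦ D
    C ↦ AAD
    D ↦ BC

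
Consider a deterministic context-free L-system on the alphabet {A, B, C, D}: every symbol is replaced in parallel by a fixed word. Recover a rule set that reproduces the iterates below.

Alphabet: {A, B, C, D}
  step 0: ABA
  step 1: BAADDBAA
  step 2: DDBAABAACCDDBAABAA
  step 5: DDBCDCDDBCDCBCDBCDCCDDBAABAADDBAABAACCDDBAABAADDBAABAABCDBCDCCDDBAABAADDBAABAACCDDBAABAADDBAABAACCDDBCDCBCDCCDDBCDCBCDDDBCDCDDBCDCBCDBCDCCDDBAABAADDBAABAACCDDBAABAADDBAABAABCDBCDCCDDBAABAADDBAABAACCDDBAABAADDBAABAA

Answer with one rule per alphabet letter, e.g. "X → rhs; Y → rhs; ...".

A->BAA, B->DD, C->BCD, D->C

  step 1 ⇒ step 2: BAADDBAA ⇒ DD·BAA·BAA·C·C·DD·BAA·BAA
    A ↦ BAA
    B ↦ DD
    D ↦ C
    C ↦ BCD  (constrained at step 2)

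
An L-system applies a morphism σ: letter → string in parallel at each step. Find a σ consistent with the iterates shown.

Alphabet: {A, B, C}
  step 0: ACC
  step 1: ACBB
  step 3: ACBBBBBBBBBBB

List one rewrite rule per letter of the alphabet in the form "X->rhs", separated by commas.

A->AC, B->BB, C->B

  step 0 ⇒ step 1: ACC ⇒ AC·B·B
    A ↦ AC
    C ↦ B
    B ↦ BB  (constrained at step 1)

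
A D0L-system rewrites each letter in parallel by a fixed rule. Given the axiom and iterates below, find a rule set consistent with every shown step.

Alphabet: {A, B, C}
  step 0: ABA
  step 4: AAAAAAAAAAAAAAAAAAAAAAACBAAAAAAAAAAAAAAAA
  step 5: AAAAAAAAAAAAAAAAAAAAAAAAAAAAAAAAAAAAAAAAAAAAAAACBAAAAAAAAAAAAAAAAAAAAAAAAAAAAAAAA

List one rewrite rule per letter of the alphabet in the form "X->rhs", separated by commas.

  step 4 ⇒ step 5: AAAAAAAAAAAAAAAAAAAAAAACBAAAAAAAAAAAAAAAA ⇒ AA·AA·AA·AA·AA·AA·AA·AA·AA·AA·AA·AA·AA·AA·AA·AA·AA·AA·AA·AA·AA·AA·AA·A·CB·AA·AA·AA·AA·AA·AA·AA·AA·AA·AA·AA·AA·AA·AA·AA·AA
    A ↦ AA
    B ↦ CB
    C ↦ A

A->AA, B->CB, C->A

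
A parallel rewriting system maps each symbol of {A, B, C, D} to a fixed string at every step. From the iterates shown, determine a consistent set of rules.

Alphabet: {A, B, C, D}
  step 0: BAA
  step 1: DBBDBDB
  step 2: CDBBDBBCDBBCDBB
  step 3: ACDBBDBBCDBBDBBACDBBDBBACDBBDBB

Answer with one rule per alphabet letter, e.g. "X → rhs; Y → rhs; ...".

  step 2 ⇒ step 3: CDBBDBBCDBBCDBB ⇒ A·C·DBB·DBB·C·DBB·DBB·A·C·DBB·DBB·A·C·DBB·DBB
    B ↦ DBB
    C ↦ A
    D ↦ C
  step 0 ⇒ step 1: BAA ⇒ DBB·DB·DB
    A ↦ DB

A->DB, B->DBB, C->A, D->C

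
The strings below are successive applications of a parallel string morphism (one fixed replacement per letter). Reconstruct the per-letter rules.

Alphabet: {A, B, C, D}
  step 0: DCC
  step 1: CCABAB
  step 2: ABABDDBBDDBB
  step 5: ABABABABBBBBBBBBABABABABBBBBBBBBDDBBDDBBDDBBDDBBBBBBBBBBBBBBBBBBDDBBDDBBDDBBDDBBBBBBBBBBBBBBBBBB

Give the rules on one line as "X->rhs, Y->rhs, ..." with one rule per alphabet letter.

A->DD, B->BB, C->AB, D->CC

  step 1 ⇒ step 2: CCABAB ⇒ AB·AB·DD·BB·DD·BB
    A ↦ DD
    B ↦ BB
    C ↦ AB
  step 0 ⇒ step 1: DCC ⇒ CC·AB·AB
    D ↦ CC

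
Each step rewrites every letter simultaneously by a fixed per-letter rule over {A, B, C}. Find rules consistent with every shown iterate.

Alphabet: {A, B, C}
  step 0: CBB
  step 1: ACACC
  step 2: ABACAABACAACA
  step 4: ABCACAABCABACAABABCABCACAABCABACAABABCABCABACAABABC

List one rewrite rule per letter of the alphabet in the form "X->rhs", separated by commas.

  step 1 ⇒ step 2: ACACC ⇒ AB·ACA·AB·ACA·ACA
    A ↦ AB
    C ↦ ACA
  step 0 ⇒ step 1: CBB ⇒ ACA·C·C
    B ↦ C

A->AB, B->C, C->ACA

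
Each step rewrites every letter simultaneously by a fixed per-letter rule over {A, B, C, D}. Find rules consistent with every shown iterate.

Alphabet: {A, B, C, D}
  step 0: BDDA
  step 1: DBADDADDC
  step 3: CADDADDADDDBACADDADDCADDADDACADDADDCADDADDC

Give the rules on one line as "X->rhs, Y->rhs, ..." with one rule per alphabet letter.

  step 0 ⇒ step 1: BDDA ⇒ DB·ADD·ADD·C
    A ↦ C
    B ↦ DB
    D ↦ ADD
    C ↦ A  (constrained at step 1)

A->C, B->DB, C->A, D->ADD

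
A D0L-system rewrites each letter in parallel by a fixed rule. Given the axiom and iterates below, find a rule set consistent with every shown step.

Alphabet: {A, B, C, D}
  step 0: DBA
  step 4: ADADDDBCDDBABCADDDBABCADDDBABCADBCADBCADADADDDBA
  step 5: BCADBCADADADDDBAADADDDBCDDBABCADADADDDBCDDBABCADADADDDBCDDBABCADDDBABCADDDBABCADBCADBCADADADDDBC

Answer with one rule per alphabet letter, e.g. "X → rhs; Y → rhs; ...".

  step 4 ⇒ step 5: ADADDDBCDDBABCADDDBABCADDDBABCADBCADBCADADADDDBA ⇒ BC·AD·BC·AD·AD·AD·DD·BA·AD·AD·DD·BC·DD·BA·BC·AD·AD·AD·DD·BC·DD·BA·BC·AD·AD·AD·DD·BC·DD·BA·BC·AD·DD·BA·BC·AD·DD·BA·BC·AD·BC·AD·BC·AD·AD·AD·DD·BC
    A ↦ BC
    B ↦ DD
    C ↦ BA
    D ↦ AD

A->BC, B->DD, C->BA, D->AD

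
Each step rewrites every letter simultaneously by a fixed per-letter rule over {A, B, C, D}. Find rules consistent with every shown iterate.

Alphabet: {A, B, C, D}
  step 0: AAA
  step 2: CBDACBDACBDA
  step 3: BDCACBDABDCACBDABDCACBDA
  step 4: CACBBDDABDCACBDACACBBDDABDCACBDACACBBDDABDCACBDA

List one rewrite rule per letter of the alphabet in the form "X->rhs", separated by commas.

A->DA, B->CA, C->BD, D->CB

  step 3 ⇒ step 4: BDCACBDABDCACBDABDCACBDA ⇒ CA·CB·BD·DA·BD·CA·CB·DA·CA·CB·BD·DA·BD·CA·CB·DA·CA·CB·BD·DA·BD·CA·CB·DA
    A ↦ DA
    B ↦ CA
    C ↦ BD
    D ↦ CB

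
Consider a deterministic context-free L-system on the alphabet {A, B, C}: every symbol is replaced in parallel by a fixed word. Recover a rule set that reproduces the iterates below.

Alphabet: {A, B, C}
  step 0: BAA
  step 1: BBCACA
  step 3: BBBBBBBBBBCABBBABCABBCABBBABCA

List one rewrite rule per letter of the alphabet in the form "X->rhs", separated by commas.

  step 0 ⇒ step 1: BAA ⇒ BB·CA·CA
    A ↦ CA
    B ↦ BB
    C ↦ BAB  (constrained at step 1)

A->CA, B->BB, C->BAB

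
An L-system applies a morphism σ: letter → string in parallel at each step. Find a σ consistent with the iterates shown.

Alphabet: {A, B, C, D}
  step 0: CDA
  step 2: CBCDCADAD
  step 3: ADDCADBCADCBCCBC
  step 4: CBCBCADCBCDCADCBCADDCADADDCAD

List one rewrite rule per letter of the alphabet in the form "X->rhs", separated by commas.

A->C, B->DC, C->AD, D->BC

  step 3 ⇒ step 4: ADDCADBCADCBCCBC ⇒ C·BC·BC·AD·C·BC·DC·AD·C·BC·AD·DC·AD·AD·DC·AD
    A ↦ C
    B ↦ DC
    C ↦ AD
    D ↦ BC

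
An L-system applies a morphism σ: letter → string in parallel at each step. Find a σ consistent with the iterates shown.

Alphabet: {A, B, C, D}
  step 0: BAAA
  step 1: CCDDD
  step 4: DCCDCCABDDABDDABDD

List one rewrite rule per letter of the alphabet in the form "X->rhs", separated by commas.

  step 0 ⇒ step 1: BAAA ⇒ CC·D·D·D
    A ↦ D
    B ↦ CC
    C ↦ D  (constrained at step 1)
    D ↦ AB  (constrained at step 1)

A->D, B->CC, C->D, D->AB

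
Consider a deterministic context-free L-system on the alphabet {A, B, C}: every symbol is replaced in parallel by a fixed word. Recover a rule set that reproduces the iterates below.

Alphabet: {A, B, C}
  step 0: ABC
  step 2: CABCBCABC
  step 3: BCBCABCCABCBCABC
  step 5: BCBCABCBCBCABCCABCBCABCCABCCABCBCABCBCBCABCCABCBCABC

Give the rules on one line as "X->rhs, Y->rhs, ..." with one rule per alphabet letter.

  step 2 ⇒ step 3: CABCBCABC ⇒ BC·B·CA·BC·CA·BC·B·CA·BC
    A ↦ B
    B ↦ CA
    C ↦ BC

A->B, B->CA, C->BC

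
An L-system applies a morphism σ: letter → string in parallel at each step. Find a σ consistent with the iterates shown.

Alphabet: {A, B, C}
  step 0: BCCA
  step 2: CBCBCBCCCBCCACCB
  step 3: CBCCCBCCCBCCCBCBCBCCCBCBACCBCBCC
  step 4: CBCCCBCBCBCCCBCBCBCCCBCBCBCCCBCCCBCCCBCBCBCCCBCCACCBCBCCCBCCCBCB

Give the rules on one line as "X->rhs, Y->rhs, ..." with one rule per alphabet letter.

A->AC, B->CC, C->CB

  step 3 ⇒ step 4: CBCCCBCCCBCCCBCBCBCCCBCBACCBCBCC ⇒ CB·CC·CB·CB·CB·CC·CB·CB·CB·CC·CB·CB·CB·CC·CB·CC·CB·CC·CB·CB·CB·CC·CB·CC·AC·CB·CB·CC·CB·CC·CB·CB
    A ↦ AC
    B ↦ CC
    C ↦ CB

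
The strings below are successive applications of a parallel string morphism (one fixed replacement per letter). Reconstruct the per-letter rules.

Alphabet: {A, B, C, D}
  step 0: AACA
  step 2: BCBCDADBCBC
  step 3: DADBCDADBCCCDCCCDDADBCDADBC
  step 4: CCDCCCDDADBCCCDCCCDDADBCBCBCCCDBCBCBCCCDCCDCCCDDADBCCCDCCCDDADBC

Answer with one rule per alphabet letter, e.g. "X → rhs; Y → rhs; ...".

A->C, B->DAD, C->BC, D->CCD

  step 3 ⇒ step 4: DADBCDADBCCCDCCCDDADBCDADBC ⇒ CCD·C·CCD·DAD·BC·CCD·C·CCD·DAD·BC·BC·BC·CCD·BC·BC·BC·CCD·CCD·C·CCD·DAD·BC·CCD·C·CCD·DAD·BC
    A ↦ C
    B ↦ DAD
    C ↦ BC
    D ↦ CCD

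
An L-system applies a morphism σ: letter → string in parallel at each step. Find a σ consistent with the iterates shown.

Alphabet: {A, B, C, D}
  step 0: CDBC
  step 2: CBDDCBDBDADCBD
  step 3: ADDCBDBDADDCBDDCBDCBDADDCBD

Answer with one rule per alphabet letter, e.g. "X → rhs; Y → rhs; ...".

A->C, B->DC, C->AD, D->BD

  step 2 ⇒ step 3: CBDDCBDBDADCBD ⇒ AD·DC·BD·BD·AD·DC·BD·DC·BD·C·BD·AD·DC·BD
    A ↦ C
    B ↦ DC
    C ↦ AD
    D ↦ BD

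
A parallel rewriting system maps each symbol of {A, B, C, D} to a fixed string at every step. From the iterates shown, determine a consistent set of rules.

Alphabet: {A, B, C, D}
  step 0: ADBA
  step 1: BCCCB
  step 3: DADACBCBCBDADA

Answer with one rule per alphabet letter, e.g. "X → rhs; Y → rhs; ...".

A->B, B->CC, C->DA, D->C

  step 0 ⇒ step 1: ADBA ⇒ B·C·CC·B
    A ↦ B
    B ↦ CC
    D ↦ C
    C ↦ DA  (constrained at step 1)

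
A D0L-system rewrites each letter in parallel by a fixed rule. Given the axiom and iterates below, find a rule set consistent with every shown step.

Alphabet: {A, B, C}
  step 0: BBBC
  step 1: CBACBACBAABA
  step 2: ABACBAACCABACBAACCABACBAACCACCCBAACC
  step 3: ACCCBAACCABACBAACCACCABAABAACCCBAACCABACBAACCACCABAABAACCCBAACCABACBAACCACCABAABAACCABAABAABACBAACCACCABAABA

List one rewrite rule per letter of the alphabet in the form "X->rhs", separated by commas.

A->ACC, B->CBA, C->ABA

  step 2 ⇒ step 3: ABACBAACCABACBAACCABACBAACCACCCBAACC ⇒ ACC·CBA·ACC·ABA·CBA·ACC·ACC·ABA·ABA·ACC·CBA·ACC·ABA·CBA·ACC·ACC·ABA·ABA·ACC·CBA·ACC·ABA·CBA·ACC·ACC·ABA·ABA·ACC·ABA·ABA·ABA·CBA·ACC·ACC·ABA·ABA
    A ↦ ACC
    B ↦ CBA
    C ↦ ABA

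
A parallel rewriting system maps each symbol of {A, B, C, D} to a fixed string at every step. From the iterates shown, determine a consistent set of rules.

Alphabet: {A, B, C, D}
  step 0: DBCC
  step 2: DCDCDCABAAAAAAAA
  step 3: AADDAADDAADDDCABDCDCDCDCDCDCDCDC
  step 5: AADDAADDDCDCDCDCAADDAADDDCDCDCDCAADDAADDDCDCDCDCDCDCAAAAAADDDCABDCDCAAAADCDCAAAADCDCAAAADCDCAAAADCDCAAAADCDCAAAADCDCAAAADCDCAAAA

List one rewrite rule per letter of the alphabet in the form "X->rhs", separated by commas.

A->DC, B->AB, C->DD, D->AA

  step 2 ⇒ step 3: DCDCDCABAAAAAAAA ⇒ AA·DD·AA·DD·AA·DD·DC·AB·DC·DC·DC·DC·DC·DC·DC·DC
    A ↦ DC
    B ↦ AB
    C ↦ DD
    D ↦ AA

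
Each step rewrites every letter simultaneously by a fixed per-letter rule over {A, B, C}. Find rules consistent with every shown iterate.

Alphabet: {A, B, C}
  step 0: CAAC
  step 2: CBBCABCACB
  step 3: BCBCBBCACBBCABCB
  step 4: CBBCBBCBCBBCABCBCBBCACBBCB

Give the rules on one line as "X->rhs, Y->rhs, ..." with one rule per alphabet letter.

A->CA, B->CB, C->B

  step 3 ⇒ step 4: BCBCBBCACBBCABCB ⇒ CB·B·CB·B·CB·CB·B·CA·B·CB·CB·B·CA·CB·B·CB
    A ↦ CA
    B ↦ CB
    C ↦ B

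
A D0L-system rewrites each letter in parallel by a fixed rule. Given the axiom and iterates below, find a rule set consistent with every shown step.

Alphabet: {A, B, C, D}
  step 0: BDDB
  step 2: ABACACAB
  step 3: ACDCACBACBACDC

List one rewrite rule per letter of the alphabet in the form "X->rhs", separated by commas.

A->AC, B->DC, C->B, D->A

  step 2 ⇒ step 3: ABACACAB ⇒ AC·DC·AC·B·AC·B·AC·DC
    A ↦ AC
    B ↦ DC
    C ↦ B
    D ↦ A  (constrained at step 0)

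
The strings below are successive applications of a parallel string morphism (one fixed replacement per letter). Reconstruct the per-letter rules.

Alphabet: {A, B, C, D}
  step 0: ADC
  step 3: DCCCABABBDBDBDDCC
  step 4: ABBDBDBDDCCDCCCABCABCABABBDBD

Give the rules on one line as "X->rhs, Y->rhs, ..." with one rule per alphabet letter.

A->DC, B->C, C->BD, D->AB

  step 3 ⇒ step 4: DCCCABABBDBDBDDCC ⇒ AB·BD·BD·BD·DC·C·DC·C·C·AB·C·AB·C·AB·AB·BD·BD
    A ↦ DC
    B ↦ C
    C ↦ BD
    D ↦ AB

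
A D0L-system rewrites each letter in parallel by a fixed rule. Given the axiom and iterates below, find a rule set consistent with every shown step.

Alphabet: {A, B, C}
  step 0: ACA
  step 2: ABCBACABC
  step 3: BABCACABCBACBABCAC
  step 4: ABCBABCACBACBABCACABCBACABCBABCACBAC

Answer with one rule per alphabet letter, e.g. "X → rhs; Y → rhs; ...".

  step 3 ⇒ step 4: BABCACABCBACBABCAC ⇒ ABC·B·ABC·AC·B·AC·B·ABC·AC·ABC·B·AC·ABC·B·ABC·AC·B·AC
    A ↦ B
    B ↦ ABC
    C ↦ AC

A->B, B->ABC, C->AC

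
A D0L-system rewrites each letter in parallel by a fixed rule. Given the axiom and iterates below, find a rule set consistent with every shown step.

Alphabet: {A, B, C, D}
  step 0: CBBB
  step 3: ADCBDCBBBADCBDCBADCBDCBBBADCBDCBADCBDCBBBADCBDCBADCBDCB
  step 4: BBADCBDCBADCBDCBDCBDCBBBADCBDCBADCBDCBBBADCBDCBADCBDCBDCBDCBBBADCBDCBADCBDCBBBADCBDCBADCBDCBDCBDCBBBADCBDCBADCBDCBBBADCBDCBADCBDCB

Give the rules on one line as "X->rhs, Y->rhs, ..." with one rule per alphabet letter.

A->BB, B->DCB, C->B, D->ADC

  step 3 ⇒ step 4: ADCBDCBBBADCBDCBADCBDCBBBADCBDCBADCBDCBBBADCBDCBADCBDCB ⇒ BB·ADC·B·DCB·ADC·B·DCB·DCB·DCB·BB·ADC·B·DCB·ADC·B·DCB·BB·ADC·B·DCB·ADC·B·DCB·DCB·DCB·BB·ADC·B·DCB·ADC·B·DCB·BB·ADC·B·DCB·ADC·B·DCB·DCB·DCB·BB·ADC·B·DCB·ADC·B·DCB·BB·ADC·B·DCB·ADC·B·DCB
    A ↦ BB
    B ↦ DCB
    C ↦ B
    D ↦ ADC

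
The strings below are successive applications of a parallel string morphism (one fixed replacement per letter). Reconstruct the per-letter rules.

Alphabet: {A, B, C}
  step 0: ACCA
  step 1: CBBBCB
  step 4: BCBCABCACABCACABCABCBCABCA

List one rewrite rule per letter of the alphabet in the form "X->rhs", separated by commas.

  step 0 ⇒ step 1: ACCA ⇒ CB·B·B·CB
    A ↦ CB
    C ↦ B
    B ↦ CA  (constrained at step 1)

A->CB, B->CA, C->B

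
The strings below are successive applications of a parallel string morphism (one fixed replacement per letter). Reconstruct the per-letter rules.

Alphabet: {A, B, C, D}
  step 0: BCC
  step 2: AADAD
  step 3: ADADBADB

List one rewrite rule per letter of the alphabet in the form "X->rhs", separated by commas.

A->AD, B->C, C->A, D->B

  step 2 ⇒ step 3: AADAD ⇒ AD·AD·B·AD·B
    A ↦ AD
    D ↦ B
    B ↦ C  (constrained at step 0)
    C ↦ A  (constrained at step 0)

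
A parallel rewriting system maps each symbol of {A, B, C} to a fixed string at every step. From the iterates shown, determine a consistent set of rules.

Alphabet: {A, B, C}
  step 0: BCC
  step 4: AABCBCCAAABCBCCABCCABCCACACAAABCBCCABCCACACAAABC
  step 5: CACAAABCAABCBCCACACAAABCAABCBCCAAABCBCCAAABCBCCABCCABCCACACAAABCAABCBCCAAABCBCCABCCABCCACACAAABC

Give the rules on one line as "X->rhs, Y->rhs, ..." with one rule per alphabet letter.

  step 4 ⇒ step 5: AABCBCCAAABCBCCABCCABCCACACAAABCBCCABCCACACAAABC ⇒ CA·CA·AA·BC·AA·BC·BC·CA·CA·CA·AA·BC·AA·BC·BC·CA·AA·BC·BC·CA·AA·BC·BC·CA·BC·CA·BC·CA·CA·CA·AA·BC·AA·BC·BC·CA·AA·BC·BC·CA·BC·CA·BC·CA·CA·CA·AA·BC
    A ↦ CA
    B ↦ AA
    C ↦ BC

A->CA, B->AA, C->BC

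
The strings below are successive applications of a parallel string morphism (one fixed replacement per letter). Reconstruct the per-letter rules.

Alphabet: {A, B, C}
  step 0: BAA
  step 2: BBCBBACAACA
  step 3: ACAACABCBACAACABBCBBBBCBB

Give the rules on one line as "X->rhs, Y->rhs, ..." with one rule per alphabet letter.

A->B, B->ACA, C->BCB

  step 2 ⇒ step 3: BBCBBACAACA ⇒ ACA·ACA·BCB·ACA·ACA·B·BCB·B·B·BCB·B
    A ↦ B
    B ↦ ACA
    C ↦ BCB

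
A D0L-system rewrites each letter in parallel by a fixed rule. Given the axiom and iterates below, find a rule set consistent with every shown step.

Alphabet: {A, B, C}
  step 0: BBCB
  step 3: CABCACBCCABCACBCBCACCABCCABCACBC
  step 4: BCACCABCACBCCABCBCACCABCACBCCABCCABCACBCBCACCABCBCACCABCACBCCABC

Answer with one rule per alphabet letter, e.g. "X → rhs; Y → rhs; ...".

A->AC, B->CA, C->BC

  step 3 ⇒ step 4: CABCACBCCABCACBCBCACCABCCABCACBC ⇒ BC·AC·CA·BC·AC·BC·CA·BC·BC·AC·CA·BC·AC·BC·CA·BC·CA·BC·AC·BC·BC·AC·CA·BC·BC·AC·CA·BC·AC·BC·CA·BC
    A ↦ AC
    B ↦ CA
    C ↦ BC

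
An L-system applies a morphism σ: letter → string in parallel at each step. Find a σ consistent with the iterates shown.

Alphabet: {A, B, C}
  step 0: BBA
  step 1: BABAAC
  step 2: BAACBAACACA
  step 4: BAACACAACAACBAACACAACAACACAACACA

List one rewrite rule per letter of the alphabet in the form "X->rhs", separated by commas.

A->AC, B->BA, C->A

  step 1 ⇒ step 2: BABAAC ⇒ BA·AC·BA·AC·AC·A
    A ↦ AC
    B ↦ BA
    C ↦ A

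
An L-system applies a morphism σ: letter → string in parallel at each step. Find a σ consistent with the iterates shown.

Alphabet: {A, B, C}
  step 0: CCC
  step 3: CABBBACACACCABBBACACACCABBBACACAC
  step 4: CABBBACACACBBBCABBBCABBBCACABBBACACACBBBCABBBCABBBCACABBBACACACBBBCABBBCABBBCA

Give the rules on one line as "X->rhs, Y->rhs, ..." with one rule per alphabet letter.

  step 3 ⇒ step 4: CABBBACACACCABBBACACACCABBBACACAC ⇒ CA·BBB·AC·AC·AC·BBB·CA·BBB·CA·BBB·CA·CA·BBB·AC·AC·AC·BBB·CA·BBB·CA·BBB·CA·CA·BBB·AC·AC·AC·BBB·CA·BBB·CA·BBB·CA
    A ↦ BBB
    B ↦ AC
    C ↦ CA

A->BBB, B->AC, C->CA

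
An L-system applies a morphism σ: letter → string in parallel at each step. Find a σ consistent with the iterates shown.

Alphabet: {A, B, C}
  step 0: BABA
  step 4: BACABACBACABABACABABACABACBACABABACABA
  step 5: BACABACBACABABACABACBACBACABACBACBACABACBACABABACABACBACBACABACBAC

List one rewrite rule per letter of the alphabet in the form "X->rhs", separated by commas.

A->C, B->BA, C->ABA

  step 4 ⇒ step 5: BACABACBACABABACABABACABACBACABABACABA ⇒ BA·C·ABA·C·BA·C·ABA·BA·C·ABA·C·BA·C·BA·C·ABA·C·BA·C·BA·C·ABA·C·BA·C·ABA·BA·C·ABA·C·BA·C·BA·C·ABA·C·BA·C
    A ↦ C
    B ↦ BA
    C ↦ ABA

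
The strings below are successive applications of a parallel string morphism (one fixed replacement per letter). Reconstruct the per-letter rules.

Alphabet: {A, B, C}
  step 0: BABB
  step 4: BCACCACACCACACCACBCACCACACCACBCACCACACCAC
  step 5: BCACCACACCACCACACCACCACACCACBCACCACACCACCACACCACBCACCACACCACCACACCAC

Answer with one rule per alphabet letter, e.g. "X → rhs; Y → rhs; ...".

  step 4 ⇒ step 5: BCACCACACCACACCACBCACCACACCACBCACCACACCAC ⇒ BC·AC·C·AC·AC·C·AC·C·AC·AC·C·AC·C·AC·AC·C·AC·BC·AC·C·AC·AC·C·AC·C·AC·AC·C·AC·BC·AC·C·AC·AC·C·AC·C·AC·AC·C·AC
    A ↦ C
    B ↦ BC
    C ↦ AC

A->C, B->BC, C->AC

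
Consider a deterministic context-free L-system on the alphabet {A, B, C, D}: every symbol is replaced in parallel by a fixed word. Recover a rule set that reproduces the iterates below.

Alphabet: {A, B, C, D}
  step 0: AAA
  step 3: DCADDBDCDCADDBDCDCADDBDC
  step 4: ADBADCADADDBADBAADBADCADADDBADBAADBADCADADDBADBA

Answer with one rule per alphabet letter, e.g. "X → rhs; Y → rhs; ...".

A->DC, B->DB, C->BA, D->AD

  step 3 ⇒ step 4: DCADDBDCDCADDBDCDCADDBDC ⇒ AD·BA·DC·AD·AD·DB·AD·BA·AD·BA·DC·AD·AD·DB·AD·BA·AD·BA·DC·AD·AD·DB·AD·BA
    A ↦ DC
    B ↦ DB
    C ↦ BA
    D ↦ AD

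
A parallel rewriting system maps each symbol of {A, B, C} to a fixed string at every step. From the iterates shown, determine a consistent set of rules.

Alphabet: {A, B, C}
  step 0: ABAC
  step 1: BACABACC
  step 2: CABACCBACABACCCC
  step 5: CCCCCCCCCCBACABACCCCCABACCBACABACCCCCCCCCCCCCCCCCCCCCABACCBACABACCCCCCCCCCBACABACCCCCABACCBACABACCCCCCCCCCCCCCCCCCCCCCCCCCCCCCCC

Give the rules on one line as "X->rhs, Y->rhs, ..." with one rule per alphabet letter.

A->BA, B->CA, C->CC

  step 1 ⇒ step 2: BACABACC ⇒ CA·BA·CC·BA·CA·BA·CC·CC
    A ↦ BA
    B ↦ CA
    C ↦ CC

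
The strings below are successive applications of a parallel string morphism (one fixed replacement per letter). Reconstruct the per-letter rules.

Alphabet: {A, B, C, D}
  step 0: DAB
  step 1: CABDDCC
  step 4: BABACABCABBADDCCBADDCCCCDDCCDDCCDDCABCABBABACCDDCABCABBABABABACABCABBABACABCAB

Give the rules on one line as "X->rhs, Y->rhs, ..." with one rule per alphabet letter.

A->DD, B->CC, C->BA, D->CAB

  step 0 ⇒ step 1: DAB ⇒ CAB·DD·CC
    A ↦ DD
    B ↦ CC
    D ↦ CAB
    C ↦ BA  (constrained at step 1)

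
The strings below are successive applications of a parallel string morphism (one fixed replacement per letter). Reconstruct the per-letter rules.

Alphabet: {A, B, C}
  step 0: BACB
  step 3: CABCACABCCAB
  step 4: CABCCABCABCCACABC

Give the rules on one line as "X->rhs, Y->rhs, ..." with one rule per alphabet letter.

  step 3 ⇒ step 4: CABCACABCCAB ⇒ CA·B·C·CA·B·CA·B·C·CA·CA·B·C
    A ↦ B
    B ↦ C
    C ↦ CA

A->B, B->C, C->CA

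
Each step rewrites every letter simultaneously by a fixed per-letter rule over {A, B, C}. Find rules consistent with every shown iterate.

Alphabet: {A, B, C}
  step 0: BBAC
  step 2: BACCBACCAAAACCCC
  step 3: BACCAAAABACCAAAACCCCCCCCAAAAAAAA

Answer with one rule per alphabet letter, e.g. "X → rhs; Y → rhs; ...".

  step 2 ⇒ step 3: BACCBACCAAAACCCC ⇒ BA·CC·AA·AA·BA·CC·AA·AA·CC·CC·CC·CC·AA·AA·AA·AA
    A ↦ CC
    B ↦ BA
    C ↦ AA

A->CC, B->BA, C->AA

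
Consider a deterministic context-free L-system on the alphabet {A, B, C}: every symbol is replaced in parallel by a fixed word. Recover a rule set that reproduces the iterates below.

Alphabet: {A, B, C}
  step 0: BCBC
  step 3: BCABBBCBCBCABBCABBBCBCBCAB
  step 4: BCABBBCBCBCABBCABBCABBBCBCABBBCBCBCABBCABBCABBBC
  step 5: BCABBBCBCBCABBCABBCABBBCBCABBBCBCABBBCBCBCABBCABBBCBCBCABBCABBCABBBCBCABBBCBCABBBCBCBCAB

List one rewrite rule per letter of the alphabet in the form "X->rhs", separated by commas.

A->B, B->BC, C->AB

  step 4 ⇒ step 5: BCABBBCBCBCABBCABBCABBBCBCABBBCBCBCABBCABBCABBBC ⇒ BC·AB·B·BC·BC·BC·AB·BC·AB·BC·AB·B·BC·BC·AB·B·BC·BC·AB·B·BC·BC·BC·AB·BC·AB·B·BC·BC·BC·AB·BC·AB·BC·AB·B·BC·BC·AB·B·BC·BC·AB·B·BC·BC·BC·AB
    A ↦ B
    B ↦ BC
    C ↦ AB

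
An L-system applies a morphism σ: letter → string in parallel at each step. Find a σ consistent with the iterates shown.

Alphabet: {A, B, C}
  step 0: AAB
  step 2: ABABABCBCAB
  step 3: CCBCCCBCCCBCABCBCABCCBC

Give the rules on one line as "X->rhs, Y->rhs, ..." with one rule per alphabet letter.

A->C, B->CBC, C->AB

  step 2 ⇒ step 3: ABABABCBCAB ⇒ C·CBC·C·CBC·C·CBC·AB·CBC·AB·C·CBC
    A ↦ C
    B ↦ CBC
    C ↦ AB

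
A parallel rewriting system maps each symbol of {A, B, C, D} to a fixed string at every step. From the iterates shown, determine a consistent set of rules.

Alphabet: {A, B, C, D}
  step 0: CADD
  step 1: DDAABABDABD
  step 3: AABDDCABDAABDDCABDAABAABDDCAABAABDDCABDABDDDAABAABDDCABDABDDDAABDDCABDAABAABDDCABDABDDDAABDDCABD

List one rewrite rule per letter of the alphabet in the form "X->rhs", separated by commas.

  step 0 ⇒ step 1: CADD ⇒ DD·AAB·ABD·ABD
    A ↦ AAB
    C ↦ DD
    D ↦ ABD
    B ↦ DDC  (constrained at step 1)

A->AAB, B->DDC, C->DD, D->ABD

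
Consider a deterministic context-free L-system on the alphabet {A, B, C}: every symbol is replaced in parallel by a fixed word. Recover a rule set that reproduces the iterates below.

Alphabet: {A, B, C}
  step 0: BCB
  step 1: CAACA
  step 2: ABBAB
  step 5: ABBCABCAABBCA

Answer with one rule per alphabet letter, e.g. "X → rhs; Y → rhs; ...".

  step 1 ⇒ step 2: CAACA ⇒ A·B·B·A·B
    A ↦ B
    C ↦ A
  step 0 ⇒ step 1: BCB ⇒ CA·A·CA
    B ↦ CA

A->B, B->CA, C->A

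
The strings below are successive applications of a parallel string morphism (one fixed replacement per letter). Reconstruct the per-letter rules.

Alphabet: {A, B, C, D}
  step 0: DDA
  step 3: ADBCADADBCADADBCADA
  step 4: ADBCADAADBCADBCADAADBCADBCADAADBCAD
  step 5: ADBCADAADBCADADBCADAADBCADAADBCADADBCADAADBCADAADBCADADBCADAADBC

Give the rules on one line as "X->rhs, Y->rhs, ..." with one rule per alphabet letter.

A->AD, B->AD, C->A, D->BC

  step 4 ⇒ step 5: ADBCADAADBCADBCADAADBCADBCADAADBCAD ⇒ AD·BC·AD·A·AD·BC·AD·AD·BC·AD·A·AD·BC·AD·A·AD·BC·AD·AD·BC·AD·A·AD·BC·AD·A·AD·BC·AD·AD·BC·AD·A·AD·BC
    A ↦ AD
    B ↦ AD
    C ↦ A
    D ↦ BC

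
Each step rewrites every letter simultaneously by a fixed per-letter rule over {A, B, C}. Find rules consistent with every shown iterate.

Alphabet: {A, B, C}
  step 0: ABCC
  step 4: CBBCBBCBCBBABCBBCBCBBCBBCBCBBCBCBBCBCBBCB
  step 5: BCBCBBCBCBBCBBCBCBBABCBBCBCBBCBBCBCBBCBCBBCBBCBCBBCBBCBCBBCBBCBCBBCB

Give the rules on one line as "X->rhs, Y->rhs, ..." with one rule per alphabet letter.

A->BAB, B->CB, C->B

  step 4 ⇒ step 5: CBBCBBCBCBBABCBBCBCBBCBBCBCBBCBCBBCBCBBCB ⇒ B·CB·CB·B·CB·CB·B·CB·B·CB·CB·BAB·CB·B·CB·CB·B·CB·B·CB·CB·B·CB·CB·B·CB·B·CB·CB·B·CB·B·CB·CB·B·CB·B·CB·CB·B·CB
    A ↦ BAB
    B ↦ CB
    C ↦ B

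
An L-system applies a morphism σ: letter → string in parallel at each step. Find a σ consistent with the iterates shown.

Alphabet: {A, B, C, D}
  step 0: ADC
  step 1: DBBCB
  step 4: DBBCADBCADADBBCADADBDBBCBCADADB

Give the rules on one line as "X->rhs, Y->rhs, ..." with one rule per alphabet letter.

A->DB, B->AD, C->B, D->BC

  step 0 ⇒ step 1: ADC ⇒ DB·BC·B
    A ↦ DB
    C ↦ B
    D ↦ BC
    B ↦ AD  (constrained at step 1)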